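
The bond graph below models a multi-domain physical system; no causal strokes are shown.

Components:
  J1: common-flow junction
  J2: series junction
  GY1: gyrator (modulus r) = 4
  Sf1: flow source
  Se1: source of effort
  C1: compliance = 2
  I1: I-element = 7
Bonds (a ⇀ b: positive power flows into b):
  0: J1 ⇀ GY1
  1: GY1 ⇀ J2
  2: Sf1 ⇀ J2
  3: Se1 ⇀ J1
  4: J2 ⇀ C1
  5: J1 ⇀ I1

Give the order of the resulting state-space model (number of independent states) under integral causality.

2  (C1, I1 all integral)

b2 stroke at Sf1  (Sf1: flow source, stroke at near end)
b3 stroke at J1  (Se1 (Se) sets effort on bond)
b1 stroke at J2  (J2 flow already set via bond 2)
b4 stroke at J2  (common-f at J2 fixed by 2)
b0 stroke at J1  (GY1: gyrator matches bond 1)
b5 stroke at I1  (J1 needs exactly one f-in)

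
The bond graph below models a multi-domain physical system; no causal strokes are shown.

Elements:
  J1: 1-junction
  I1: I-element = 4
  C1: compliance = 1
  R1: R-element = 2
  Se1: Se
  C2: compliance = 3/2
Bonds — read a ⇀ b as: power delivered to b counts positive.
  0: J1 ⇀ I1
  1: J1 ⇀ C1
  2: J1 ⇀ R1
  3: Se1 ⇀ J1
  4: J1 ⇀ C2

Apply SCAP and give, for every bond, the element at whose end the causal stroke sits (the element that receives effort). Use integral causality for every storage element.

β3 |J1  (Se1 fixes effort; stroke away)
β0 |I1  (prefer integral on I1)
β1 |J1  (J1 flow already set via bond 0)
β2 |J1  (common-f at J1 fixed by 0)
β4 |J1  (common-f at J1 fixed by 0)

b0 stroke→I1
b1 stroke→J1
b2 stroke→J1
b3 stroke→J1
b4 stroke→J1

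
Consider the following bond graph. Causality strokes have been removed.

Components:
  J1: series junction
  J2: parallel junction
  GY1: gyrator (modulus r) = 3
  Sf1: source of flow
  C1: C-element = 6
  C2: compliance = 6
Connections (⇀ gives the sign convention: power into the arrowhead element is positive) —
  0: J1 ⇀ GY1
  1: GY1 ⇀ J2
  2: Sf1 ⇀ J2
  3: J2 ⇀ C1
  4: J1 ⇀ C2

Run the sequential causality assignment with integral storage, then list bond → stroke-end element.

bond 2 stroke at Sf1  (Sf1 fixes flow; stroke at Sf1)
bond 3 stroke at J2  (prefer integral on C1)
bond 1 stroke at GY1  (0-jn J2 has e-setter on 3)
bond 0 stroke at GY1  (through GY1, causality inverts; strokes same side of GY1)
bond 4 stroke at J1  (1-jn J1 has f-setter on 0)

b0 stroke at GY1
b1 stroke at GY1
b2 stroke at Sf1
b3 stroke at J2
b4 stroke at J1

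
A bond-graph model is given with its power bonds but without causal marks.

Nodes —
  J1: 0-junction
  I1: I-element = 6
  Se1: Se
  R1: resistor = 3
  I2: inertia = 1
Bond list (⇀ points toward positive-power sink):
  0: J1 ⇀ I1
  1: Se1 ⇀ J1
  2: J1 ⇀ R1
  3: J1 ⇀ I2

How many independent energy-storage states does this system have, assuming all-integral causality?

#1 →J1  (Se1 (Se) sets effort on bond)
#0 →I1  (common-e at J1 fixed by 1)
#2 →R1  (J1: bond 1 brought effort, rest push out)
#3 →I2  (J1: bond 1 brought effort, rest push out)

2  (I1, I2 all integral)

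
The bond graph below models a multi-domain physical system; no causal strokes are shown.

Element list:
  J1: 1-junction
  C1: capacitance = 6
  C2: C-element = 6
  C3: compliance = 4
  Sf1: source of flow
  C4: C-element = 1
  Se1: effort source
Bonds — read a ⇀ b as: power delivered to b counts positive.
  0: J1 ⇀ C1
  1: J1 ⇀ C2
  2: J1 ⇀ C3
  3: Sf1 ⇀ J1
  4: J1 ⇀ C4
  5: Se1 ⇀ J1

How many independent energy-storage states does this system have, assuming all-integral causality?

4  (C1, C2, C3, C4 all integral)

#3 stroke at Sf1  (Sf1 fixes flow; stroke at Sf1)
#5 stroke at J1  (Se1 (Se) sets effort on bond)
#0 stroke at J1  (1-jn J1 has f-setter on 3)
#1 stroke at J1  (1-jn J1 has f-setter on 3)
#2 stroke at J1  (J1: bond 3 brought flow, rest push out)
#4 stroke at J1  (J1: bond 3 brought flow, rest push out)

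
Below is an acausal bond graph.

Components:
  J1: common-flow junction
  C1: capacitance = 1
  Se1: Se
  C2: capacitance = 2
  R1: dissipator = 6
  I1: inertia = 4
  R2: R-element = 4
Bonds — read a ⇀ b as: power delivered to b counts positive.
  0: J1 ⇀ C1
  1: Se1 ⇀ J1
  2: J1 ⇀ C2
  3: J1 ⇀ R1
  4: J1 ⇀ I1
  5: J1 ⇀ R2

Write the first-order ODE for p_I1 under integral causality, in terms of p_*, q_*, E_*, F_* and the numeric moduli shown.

dp_I1/dt = E_Se1 - 5*p_I1/2 - q_C1 - q_C2/2

bond 1 stroke at J1  (Se1 (Se) sets effort on bond)
bond 0 stroke at J1  (prefer integral on C1)
bond 2 stroke at J1  (C2 outputs effort q/C2)
bond 4 stroke at I1  (I1 outputs flow p/I1)
bond 3 stroke at J1  (J1 flow already set via bond 4)
bond 5 stroke at J1  (common-f at J1 fixed by 4)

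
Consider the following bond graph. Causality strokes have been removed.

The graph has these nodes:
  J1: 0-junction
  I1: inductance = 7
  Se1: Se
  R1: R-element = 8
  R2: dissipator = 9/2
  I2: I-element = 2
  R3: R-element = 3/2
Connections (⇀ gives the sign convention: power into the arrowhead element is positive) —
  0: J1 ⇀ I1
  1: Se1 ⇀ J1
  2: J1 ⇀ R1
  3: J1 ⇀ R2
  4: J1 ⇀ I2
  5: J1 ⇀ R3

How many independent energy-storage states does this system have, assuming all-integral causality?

2  (I1, I2 all integral)

b1 stroke→J1  (source Se1 imposes e)
b0 stroke→I1  (common-e at J1 fixed by 1)
b2 stroke→R1  (common-e at J1 fixed by 1)
b3 stroke→R2  (J1: bond 1 brought effort, rest push out)
b4 stroke→I2  (common-e at J1 fixed by 1)
b5 stroke→R3  (J1 effort already set via bond 1)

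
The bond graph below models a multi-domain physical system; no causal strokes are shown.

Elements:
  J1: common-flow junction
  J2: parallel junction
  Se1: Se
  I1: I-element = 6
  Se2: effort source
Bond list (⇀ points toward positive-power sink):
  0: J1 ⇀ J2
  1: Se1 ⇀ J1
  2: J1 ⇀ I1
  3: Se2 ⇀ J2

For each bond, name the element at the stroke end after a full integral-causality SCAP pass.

b1 stroke at J1  (Se1 (Se) sets effort on bond)
b3 stroke at J2  (source Se2 imposes e)
b0 stroke at J1  (common-e at J2 fixed by 3)
b2 stroke at I1  (closing 1-jn rule on J1)

b0 stroke at J1
b1 stroke at J1
b2 stroke at I1
b3 stroke at J2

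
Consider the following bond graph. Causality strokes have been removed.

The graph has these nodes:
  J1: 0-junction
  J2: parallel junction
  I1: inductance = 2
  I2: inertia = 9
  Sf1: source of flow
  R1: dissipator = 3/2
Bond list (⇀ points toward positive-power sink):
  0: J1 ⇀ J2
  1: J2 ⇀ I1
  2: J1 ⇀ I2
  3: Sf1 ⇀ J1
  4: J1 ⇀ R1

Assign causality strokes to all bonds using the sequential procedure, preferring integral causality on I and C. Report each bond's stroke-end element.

bond 3 stroke→Sf1  (Sf1 fixes flow; stroke at Sf1)
bond 1 stroke→I1  (prefer integral on I1)
bond 0 stroke→J2  (J2: last free bond brings effort in)
bond 2 stroke→I2  (I2 outputs flow p/I2)
bond 4 stroke→J1  (closing 0-jn rule on J1)

bond 0 stroke→J2
bond 1 stroke→I1
bond 2 stroke→I2
bond 3 stroke→Sf1
bond 4 stroke→J1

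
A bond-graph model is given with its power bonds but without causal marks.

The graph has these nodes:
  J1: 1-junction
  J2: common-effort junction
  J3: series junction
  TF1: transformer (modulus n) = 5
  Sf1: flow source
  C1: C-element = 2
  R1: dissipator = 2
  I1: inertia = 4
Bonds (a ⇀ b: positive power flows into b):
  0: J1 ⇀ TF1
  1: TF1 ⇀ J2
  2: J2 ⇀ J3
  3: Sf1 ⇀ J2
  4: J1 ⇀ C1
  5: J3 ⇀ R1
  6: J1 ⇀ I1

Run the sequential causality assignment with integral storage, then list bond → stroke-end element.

β3 |Sf1  (Sf1: flow source, stroke at near end)
β4 |J1  (C1: C, integral causality)
β6 |I1  (I1 integral (f out))
β0 |J1  (common-f at J1 fixed by 6)
β1 |TF1  (TF1: transformer flips bond 0)
β2 |J2  (J2: last free bond brings effort in)
β5 |J3  (J3 flow already set via bond 2)

#0 →J1
#1 →TF1
#2 →J2
#3 →Sf1
#4 →J1
#5 →J3
#6 →I1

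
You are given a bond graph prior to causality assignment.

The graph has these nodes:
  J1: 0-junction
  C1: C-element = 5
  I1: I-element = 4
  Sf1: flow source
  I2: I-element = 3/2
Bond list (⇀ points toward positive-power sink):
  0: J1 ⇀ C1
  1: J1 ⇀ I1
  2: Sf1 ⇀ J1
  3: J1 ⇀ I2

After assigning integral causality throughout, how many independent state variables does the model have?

3  (C1, I1, I2 all integral)

β2 stroke→Sf1  (source Sf1 imposes f)
β0 stroke→J1  (prefer integral on C1)
β1 stroke→I1  (common-e at J1 fixed by 0)
β3 stroke→I2  (J1: bond 0 brought effort, rest push out)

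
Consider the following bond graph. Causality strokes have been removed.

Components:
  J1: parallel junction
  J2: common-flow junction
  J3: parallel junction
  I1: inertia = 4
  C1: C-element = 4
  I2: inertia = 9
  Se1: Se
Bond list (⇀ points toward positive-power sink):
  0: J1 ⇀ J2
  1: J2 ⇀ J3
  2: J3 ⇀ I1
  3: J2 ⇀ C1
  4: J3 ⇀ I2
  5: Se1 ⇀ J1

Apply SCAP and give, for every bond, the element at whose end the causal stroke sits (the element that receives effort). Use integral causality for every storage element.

β0 |J2
β1 |J3
β2 |I1
β3 |J2
β4 |I2
β5 |J1

β5 →J1  (Se1: effort source, stroke at far end)
β0 →J2  (J1: bond 5 brought effort, rest push out)
β2 →I1  (I1 outputs flow p/I1)
β3 →J2  (C1 integral (e out))
β1 →J3  (J2: last free bond brings flow in)
β4 →I2  (J3 effort already set via bond 1)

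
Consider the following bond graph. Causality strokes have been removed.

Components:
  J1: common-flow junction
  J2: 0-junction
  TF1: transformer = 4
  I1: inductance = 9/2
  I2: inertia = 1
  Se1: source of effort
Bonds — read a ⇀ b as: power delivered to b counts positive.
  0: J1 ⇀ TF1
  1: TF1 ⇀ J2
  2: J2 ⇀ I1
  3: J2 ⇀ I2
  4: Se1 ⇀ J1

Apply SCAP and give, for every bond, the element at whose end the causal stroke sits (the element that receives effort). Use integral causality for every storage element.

b4 |J1  (source Se1 imposes e)
b0 |TF1  (J1 needs exactly one f-in)
b1 |J2  (TF1 one-in-one-out from 0)
b2 |I1  (common-e at J2 fixed by 1)
b3 |I2  (0-jn J2 has e-setter on 1)

#0 stroke at TF1
#1 stroke at J2
#2 stroke at I1
#3 stroke at I2
#4 stroke at J1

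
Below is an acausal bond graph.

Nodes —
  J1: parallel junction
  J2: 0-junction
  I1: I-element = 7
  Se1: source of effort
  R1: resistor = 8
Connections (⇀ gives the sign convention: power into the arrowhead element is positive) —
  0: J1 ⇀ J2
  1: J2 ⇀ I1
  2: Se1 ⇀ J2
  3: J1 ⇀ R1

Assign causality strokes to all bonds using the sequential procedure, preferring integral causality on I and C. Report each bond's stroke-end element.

bond 2 stroke at J2  (Se1 fixes effort; stroke away)
bond 0 stroke at J1  (common-e at J2 fixed by 2)
bond 1 stroke at I1  (J2: bond 2 brought effort, rest push out)
bond 3 stroke at R1  (common-e at J1 fixed by 0)

b0 stroke at J1
b1 stroke at I1
b2 stroke at J2
b3 stroke at R1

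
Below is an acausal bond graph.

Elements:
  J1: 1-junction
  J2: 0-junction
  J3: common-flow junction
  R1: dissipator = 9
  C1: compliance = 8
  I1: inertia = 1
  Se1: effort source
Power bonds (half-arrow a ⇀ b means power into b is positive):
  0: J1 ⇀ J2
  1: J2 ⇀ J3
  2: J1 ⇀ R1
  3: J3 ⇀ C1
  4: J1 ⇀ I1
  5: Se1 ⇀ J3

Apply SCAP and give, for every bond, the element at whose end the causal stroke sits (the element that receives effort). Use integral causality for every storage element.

b0 stroke at J1
b1 stroke at J2
b2 stroke at J1
b3 stroke at J3
b4 stroke at I1
b5 stroke at J3

#5 →J3  (Se1: effort source, stroke at far end)
#3 →J3  (C1 outputs effort q/C1)
#1 →J2  (closing 1-jn rule on J3)
#0 →J1  (0-jn J2 has e-setter on 1)
#4 →I1  (I1 integral (f out))
#2 →J1  (J1: bond 4 brought flow, rest push out)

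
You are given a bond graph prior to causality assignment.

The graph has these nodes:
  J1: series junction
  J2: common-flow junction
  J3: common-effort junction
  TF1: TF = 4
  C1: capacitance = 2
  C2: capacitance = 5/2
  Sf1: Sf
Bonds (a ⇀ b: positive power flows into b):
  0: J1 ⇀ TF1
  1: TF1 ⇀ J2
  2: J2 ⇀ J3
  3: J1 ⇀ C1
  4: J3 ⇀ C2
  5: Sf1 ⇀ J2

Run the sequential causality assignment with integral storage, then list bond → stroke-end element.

#5 stroke→Sf1  (Sf1 fixes flow; stroke at Sf1)
#1 stroke→J2  (common-f at J2 fixed by 5)
#2 stroke→J2  (1-jn J2 has f-setter on 5)
#4 stroke→J3  (closing 0-jn rule on J3)
#0 stroke→TF1  (TF1: transformer flips bond 1)
#3 stroke→J1  (1-jn J1 has f-setter on 0)

#0 stroke at TF1
#1 stroke at J2
#2 stroke at J2
#3 stroke at J1
#4 stroke at J3
#5 stroke at Sf1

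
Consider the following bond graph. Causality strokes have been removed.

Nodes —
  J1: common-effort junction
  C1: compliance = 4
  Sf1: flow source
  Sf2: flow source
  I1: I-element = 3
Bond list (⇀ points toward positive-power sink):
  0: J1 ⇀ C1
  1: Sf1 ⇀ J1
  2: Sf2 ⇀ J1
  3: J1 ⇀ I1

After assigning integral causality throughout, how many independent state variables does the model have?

2  (C1, I1 all integral)

#1 stroke at Sf1  (Sf1: flow source, stroke at near end)
#2 stroke at Sf2  (source Sf2 imposes f)
#0 stroke at J1  (prefer integral on C1)
#3 stroke at I1  (J1 effort already set via bond 0)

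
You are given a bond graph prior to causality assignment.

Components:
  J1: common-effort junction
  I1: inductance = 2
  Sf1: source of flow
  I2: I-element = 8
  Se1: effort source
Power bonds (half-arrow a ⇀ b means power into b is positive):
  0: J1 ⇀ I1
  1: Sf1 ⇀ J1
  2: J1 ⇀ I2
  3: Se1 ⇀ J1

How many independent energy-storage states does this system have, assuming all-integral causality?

2  (I1, I2 all integral)

bond 1 stroke→Sf1  (source Sf1 imposes f)
bond 3 stroke→J1  (source Se1 imposes e)
bond 0 stroke→I1  (J1: bond 3 brought effort, rest push out)
bond 2 stroke→I2  (0-jn J1 has e-setter on 3)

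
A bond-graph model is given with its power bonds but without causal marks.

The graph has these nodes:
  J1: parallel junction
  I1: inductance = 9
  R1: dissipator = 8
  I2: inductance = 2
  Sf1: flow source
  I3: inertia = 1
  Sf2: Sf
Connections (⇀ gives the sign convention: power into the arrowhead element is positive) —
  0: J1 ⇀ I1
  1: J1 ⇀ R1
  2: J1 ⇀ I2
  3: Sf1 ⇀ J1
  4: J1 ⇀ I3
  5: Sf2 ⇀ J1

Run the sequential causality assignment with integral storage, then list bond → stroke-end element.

b0 →I1
b1 →J1
b2 →I2
b3 →Sf1
b4 →I3
b5 →Sf2

#3 →Sf1  (Sf1 fixes flow; stroke at Sf1)
#5 →Sf2  (Sf2 (Sf) sets flow on bond)
#0 →I1  (I1: I, integral causality)
#2 →I2  (I2 outputs flow p/I2)
#4 →I3  (I3 outputs flow p/I3)
#1 →J1  (only one effort-in slot at J1)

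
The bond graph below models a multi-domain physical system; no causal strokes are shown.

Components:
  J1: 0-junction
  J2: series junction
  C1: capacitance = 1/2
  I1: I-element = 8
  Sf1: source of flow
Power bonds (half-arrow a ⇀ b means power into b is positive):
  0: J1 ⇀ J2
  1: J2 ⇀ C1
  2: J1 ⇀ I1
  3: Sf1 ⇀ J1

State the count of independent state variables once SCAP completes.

b3 |Sf1  (Sf1 fixes flow; stroke at Sf1)
b1 |J2  (C1: C, integral causality)
b0 |J1  (closing 1-jn rule on J2)
b2 |I1  (0-jn J1 has e-setter on 0)

2  (C1, I1 all integral)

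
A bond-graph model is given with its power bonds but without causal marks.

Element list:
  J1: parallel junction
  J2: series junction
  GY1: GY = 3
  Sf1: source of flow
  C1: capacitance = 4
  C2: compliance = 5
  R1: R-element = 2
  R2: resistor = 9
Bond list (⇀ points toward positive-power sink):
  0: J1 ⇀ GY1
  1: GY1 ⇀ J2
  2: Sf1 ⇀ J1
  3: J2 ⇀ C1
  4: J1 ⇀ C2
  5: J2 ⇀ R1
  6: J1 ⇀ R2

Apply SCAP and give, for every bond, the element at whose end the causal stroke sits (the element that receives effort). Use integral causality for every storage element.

b2 stroke at Sf1  (source Sf1 imposes f)
b3 stroke at J2  (C1 integral (e out))
b4 stroke at J1  (C2: C, integral causality)
b0 stroke at GY1  (J1: bond 4 brought effort, rest push out)
b6 stroke at R2  (J1 effort already set via bond 4)
b1 stroke at GY1  (through GY1, causality inverts; strokes same side of GY1)
b5 stroke at J2  (J2 flow already set via bond 1)

β0 |GY1
β1 |GY1
β2 |Sf1
β3 |J2
β4 |J1
β5 |J2
β6 |R2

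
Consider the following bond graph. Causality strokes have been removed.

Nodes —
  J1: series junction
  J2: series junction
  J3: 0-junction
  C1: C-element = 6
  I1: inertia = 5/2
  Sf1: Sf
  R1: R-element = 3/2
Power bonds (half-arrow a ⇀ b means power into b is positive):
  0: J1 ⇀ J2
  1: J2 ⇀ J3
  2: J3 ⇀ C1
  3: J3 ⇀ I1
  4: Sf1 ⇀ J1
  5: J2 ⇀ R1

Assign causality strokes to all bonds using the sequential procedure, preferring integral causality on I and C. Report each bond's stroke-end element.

bond 4 →Sf1  (Sf1: flow source, stroke at near end)
bond 0 →J1  (common-f at J1 fixed by 4)
bond 1 →J2  (J2: bond 0 brought flow, rest push out)
bond 5 →J2  (J2 flow already set via bond 0)
bond 2 →J3  (C1 outputs effort q/C1)
bond 3 →I1  (0-jn J3 has e-setter on 2)

b0 →J1
b1 →J2
b2 →J3
b3 →I1
b4 →Sf1
b5 →J2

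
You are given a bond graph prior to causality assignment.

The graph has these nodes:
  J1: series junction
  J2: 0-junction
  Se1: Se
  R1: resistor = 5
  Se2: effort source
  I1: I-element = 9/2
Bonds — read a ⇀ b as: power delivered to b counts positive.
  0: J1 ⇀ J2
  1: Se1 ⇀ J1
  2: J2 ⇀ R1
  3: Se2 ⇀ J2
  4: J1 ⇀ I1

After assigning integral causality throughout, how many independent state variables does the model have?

b1 stroke at J1  (source Se1 imposes e)
b3 stroke at J2  (Se2: effort source, stroke at far end)
b0 stroke at J1  (0-jn J2 has e-setter on 3)
b2 stroke at R1  (0-jn J2 has e-setter on 3)
b4 stroke at I1  (only one flow-in slot at J1)

1  (I1 all integral)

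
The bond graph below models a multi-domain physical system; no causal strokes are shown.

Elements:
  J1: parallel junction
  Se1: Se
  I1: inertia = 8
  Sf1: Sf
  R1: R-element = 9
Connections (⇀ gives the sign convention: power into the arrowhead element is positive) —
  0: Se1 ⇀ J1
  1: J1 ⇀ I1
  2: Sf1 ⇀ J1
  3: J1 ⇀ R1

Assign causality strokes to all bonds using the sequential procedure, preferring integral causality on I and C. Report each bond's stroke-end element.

b0 →J1  (source Se1 imposes e)
b2 →Sf1  (source Sf1 imposes f)
b1 →I1  (J1: bond 0 brought effort, rest push out)
b3 →R1  (common-e at J1 fixed by 0)

b0 →J1
b1 →I1
b2 →Sf1
b3 →R1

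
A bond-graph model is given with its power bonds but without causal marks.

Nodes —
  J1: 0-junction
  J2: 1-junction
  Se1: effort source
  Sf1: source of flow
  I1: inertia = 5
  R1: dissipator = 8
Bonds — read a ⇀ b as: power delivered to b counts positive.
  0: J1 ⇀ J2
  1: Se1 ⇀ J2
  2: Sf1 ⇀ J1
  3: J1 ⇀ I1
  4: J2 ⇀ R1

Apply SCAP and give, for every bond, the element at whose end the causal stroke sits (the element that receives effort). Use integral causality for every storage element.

bond 0 stroke→J1
bond 1 stroke→J2
bond 2 stroke→Sf1
bond 3 stroke→I1
bond 4 stroke→J2

b1 stroke at J2  (Se1 fixes effort; stroke away)
b2 stroke at Sf1  (Sf1: flow source, stroke at near end)
b3 stroke at I1  (I1 integral (f out))
b0 stroke at J1  (closing 0-jn rule on J1)
b4 stroke at J2  (1-jn J2 has f-setter on 0)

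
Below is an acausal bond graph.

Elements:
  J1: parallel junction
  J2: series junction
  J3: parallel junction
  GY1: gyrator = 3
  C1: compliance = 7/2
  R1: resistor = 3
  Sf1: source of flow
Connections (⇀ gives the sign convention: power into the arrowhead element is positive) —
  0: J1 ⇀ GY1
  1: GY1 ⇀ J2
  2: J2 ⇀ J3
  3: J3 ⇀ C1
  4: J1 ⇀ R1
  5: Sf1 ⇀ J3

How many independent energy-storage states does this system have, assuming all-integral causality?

#5 stroke at Sf1  (Sf1 (Sf) sets flow on bond)
#3 stroke at J3  (C1: C, integral causality)
#2 stroke at J2  (J3 effort already set via bond 3)
#1 stroke at GY1  (J2: last free bond brings flow in)
#0 stroke at GY1  (through GY1, causality inverts; strokes same side of GY1)
#4 stroke at J1  (only one effort-in slot at J1)

1  (C1 all integral)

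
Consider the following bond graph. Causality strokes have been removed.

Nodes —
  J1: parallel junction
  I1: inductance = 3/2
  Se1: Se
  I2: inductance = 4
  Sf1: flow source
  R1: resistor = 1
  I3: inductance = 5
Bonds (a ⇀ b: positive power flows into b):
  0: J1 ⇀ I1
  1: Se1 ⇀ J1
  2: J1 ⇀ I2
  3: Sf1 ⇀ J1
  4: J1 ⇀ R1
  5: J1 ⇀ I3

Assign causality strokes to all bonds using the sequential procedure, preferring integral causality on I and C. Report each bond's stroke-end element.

bond 0 stroke at I1
bond 1 stroke at J1
bond 2 stroke at I2
bond 3 stroke at Sf1
bond 4 stroke at R1
bond 5 stroke at I3

β1 |J1  (source Se1 imposes e)
β3 |Sf1  (Sf1 fixes flow; stroke at Sf1)
β0 |I1  (J1: bond 1 brought effort, rest push out)
β2 |I2  (common-e at J1 fixed by 1)
β4 |R1  (J1 effort already set via bond 1)
β5 |I3  (common-e at J1 fixed by 1)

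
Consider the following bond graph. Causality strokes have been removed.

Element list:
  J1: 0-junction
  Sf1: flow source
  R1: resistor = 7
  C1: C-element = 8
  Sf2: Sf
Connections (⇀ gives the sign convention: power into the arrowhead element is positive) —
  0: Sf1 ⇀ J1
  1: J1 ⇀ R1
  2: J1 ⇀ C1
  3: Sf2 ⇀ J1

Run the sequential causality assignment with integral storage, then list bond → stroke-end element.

#0 →Sf1
#1 →R1
#2 →J1
#3 →Sf2

#0 →Sf1  (source Sf1 imposes f)
#3 →Sf2  (Sf2: flow source, stroke at near end)
#2 →J1  (prefer integral on C1)
#1 →R1  (common-e at J1 fixed by 2)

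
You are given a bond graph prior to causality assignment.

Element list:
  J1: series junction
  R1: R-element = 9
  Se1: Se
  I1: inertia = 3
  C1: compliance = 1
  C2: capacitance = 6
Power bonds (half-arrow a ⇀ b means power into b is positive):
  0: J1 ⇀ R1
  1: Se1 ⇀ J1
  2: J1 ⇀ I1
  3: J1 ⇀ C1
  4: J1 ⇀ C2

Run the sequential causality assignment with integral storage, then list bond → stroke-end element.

#1 →J1  (Se1 fixes effort; stroke away)
#2 →I1  (prefer integral on I1)
#0 →J1  (1-jn J1 has f-setter on 2)
#3 →J1  (J1: bond 2 brought flow, rest push out)
#4 →J1  (J1: bond 2 brought flow, rest push out)

b0 →J1
b1 →J1
b2 →I1
b3 →J1
b4 →J1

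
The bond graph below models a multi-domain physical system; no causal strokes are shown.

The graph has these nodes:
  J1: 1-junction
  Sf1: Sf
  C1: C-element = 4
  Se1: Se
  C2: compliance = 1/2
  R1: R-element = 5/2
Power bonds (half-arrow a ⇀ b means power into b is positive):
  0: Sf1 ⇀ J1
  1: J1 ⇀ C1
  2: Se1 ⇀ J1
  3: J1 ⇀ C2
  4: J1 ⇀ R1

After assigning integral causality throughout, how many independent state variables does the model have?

2  (C1, C2 all integral)

#0 stroke→Sf1  (Sf1 (Sf) sets flow on bond)
#2 stroke→J1  (source Se1 imposes e)
#1 stroke→J1  (common-f at J1 fixed by 0)
#3 stroke→J1  (J1 flow already set via bond 0)
#4 stroke→J1  (J1: bond 0 brought flow, rest push out)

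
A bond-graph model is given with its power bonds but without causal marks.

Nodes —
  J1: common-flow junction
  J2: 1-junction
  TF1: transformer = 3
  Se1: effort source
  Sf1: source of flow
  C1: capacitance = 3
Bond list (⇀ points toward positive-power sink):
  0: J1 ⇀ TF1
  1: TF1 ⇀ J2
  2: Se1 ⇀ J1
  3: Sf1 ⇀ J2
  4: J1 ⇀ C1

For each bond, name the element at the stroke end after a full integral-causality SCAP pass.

b0 →TF1
b1 →J2
b2 →J1
b3 →Sf1
b4 →J1

bond 2 stroke→J1  (Se1: effort source, stroke at far end)
bond 3 stroke→Sf1  (Sf1: flow source, stroke at near end)
bond 1 stroke→J2  (J2 flow already set via bond 3)
bond 0 stroke→TF1  (TF1 one-in-one-out from 1)
bond 4 stroke→J1  (1-jn J1 has f-setter on 0)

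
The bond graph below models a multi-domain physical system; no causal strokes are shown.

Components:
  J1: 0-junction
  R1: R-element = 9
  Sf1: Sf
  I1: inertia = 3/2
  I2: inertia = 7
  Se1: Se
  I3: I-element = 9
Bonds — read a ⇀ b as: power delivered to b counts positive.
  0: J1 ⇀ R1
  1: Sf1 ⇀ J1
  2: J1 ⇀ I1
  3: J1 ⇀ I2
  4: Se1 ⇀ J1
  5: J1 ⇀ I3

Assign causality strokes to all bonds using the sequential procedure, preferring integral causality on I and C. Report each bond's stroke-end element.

b0 →R1
b1 →Sf1
b2 →I1
b3 →I2
b4 →J1
b5 →I3

bond 1 →Sf1  (Sf1 (Sf) sets flow on bond)
bond 4 →J1  (source Se1 imposes e)
bond 0 →R1  (J1 effort already set via bond 4)
bond 2 →I1  (0-jn J1 has e-setter on 4)
bond 3 →I2  (common-e at J1 fixed by 4)
bond 5 →I3  (J1: bond 4 brought effort, rest push out)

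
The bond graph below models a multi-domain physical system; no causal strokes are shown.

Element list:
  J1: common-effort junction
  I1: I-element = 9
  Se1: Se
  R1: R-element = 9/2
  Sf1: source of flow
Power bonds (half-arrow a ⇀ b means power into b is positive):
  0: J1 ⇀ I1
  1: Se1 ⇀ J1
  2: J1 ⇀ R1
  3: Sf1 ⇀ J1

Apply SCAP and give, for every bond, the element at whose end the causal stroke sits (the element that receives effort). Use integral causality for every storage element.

β0 stroke→I1
β1 stroke→J1
β2 stroke→R1
β3 stroke→Sf1

b1 stroke at J1  (Se1 fixes effort; stroke away)
b3 stroke at Sf1  (Sf1 (Sf) sets flow on bond)
b0 stroke at I1  (J1 effort already set via bond 1)
b2 stroke at R1  (J1: bond 1 brought effort, rest push out)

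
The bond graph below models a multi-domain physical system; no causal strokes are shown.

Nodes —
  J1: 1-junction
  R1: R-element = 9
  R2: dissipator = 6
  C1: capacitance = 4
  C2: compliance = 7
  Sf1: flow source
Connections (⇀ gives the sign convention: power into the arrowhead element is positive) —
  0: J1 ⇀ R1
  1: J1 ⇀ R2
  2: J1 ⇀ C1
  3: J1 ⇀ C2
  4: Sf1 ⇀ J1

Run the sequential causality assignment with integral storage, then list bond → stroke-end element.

β4 stroke→Sf1  (source Sf1 imposes f)
β0 stroke→J1  (J1: bond 4 brought flow, rest push out)
β1 stroke→J1  (J1: bond 4 brought flow, rest push out)
β2 stroke→J1  (common-f at J1 fixed by 4)
β3 stroke→J1  (1-jn J1 has f-setter on 4)

#0 stroke→J1
#1 stroke→J1
#2 stroke→J1
#3 stroke→J1
#4 stroke→Sf1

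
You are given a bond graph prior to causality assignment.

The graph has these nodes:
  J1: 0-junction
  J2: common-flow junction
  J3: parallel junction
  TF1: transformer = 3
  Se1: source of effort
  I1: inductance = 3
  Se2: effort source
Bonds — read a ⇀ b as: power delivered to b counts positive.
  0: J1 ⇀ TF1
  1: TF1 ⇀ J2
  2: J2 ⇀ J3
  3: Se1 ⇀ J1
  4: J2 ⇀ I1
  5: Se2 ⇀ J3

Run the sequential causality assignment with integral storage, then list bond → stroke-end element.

bond 0 →TF1
bond 1 →J2
bond 2 →J2
bond 3 →J1
bond 4 →I1
bond 5 →J3

b3 →J1  (Se1 (Se) sets effort on bond)
b5 →J3  (Se2 fixes effort; stroke away)
b0 →TF1  (common-e at J1 fixed by 3)
b2 →J2  (J3 effort already set via bond 5)
b1 →J2  (TF TF1: opposite of bond 0)
b4 →I1  (J2 needs exactly one f-in)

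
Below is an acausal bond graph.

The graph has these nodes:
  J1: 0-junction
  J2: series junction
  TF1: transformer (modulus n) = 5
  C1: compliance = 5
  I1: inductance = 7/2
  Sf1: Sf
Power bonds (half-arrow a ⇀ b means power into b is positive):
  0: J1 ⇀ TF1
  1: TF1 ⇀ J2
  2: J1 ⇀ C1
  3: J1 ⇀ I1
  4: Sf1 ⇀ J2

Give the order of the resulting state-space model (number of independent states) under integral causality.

b4 stroke→Sf1  (Sf1: flow source, stroke at near end)
b1 stroke→J2  (1-jn J2 has f-setter on 4)
b0 stroke→TF1  (TF TF1: opposite of bond 1)
b2 stroke→J1  (prefer integral on C1)
b3 stroke→I1  (J1: bond 2 brought effort, rest push out)

2  (C1, I1 all integral)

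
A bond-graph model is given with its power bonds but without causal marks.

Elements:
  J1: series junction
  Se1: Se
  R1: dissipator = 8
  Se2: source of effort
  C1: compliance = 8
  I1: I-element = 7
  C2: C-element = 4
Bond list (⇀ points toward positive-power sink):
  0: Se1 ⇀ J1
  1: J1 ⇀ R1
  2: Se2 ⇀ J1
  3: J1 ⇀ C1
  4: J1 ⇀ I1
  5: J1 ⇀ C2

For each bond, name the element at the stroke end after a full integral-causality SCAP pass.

#0 |J1  (source Se1 imposes e)
#2 |J1  (Se2: effort source, stroke at far end)
#3 |J1  (C1 integral (e out))
#4 |I1  (I1: I, integral causality)
#1 |J1  (J1 flow already set via bond 4)
#5 |J1  (J1: bond 4 brought flow, rest push out)

b0 stroke→J1
b1 stroke→J1
b2 stroke→J1
b3 stroke→J1
b4 stroke→I1
b5 stroke→J1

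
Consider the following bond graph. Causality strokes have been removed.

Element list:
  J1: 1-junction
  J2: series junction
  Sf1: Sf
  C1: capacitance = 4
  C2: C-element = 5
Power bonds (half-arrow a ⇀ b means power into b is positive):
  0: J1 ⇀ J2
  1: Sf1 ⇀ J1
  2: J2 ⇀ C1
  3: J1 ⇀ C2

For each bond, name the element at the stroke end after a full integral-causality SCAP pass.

#1 stroke→Sf1  (Sf1: flow source, stroke at near end)
#0 stroke→J1  (common-f at J1 fixed by 1)
#3 stroke→J1  (1-jn J1 has f-setter on 1)
#2 stroke→J2  (1-jn J2 has f-setter on 0)

bond 0 →J1
bond 1 →Sf1
bond 2 →J2
bond 3 →J1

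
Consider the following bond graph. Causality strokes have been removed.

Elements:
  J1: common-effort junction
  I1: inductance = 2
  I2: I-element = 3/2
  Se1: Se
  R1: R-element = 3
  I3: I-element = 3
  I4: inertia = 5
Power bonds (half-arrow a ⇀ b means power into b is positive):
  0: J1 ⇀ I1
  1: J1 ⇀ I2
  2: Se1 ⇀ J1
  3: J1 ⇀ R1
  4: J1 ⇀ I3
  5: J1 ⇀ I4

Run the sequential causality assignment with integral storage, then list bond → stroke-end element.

bond 0 stroke→I1
bond 1 stroke→I2
bond 2 stroke→J1
bond 3 stroke→R1
bond 4 stroke→I3
bond 5 stroke→I4

b2 stroke→J1  (source Se1 imposes e)
b0 stroke→I1  (0-jn J1 has e-setter on 2)
b1 stroke→I2  (0-jn J1 has e-setter on 2)
b3 stroke→R1  (common-e at J1 fixed by 2)
b4 stroke→I3  (J1: bond 2 brought effort, rest push out)
b5 stroke→I4  (common-e at J1 fixed by 2)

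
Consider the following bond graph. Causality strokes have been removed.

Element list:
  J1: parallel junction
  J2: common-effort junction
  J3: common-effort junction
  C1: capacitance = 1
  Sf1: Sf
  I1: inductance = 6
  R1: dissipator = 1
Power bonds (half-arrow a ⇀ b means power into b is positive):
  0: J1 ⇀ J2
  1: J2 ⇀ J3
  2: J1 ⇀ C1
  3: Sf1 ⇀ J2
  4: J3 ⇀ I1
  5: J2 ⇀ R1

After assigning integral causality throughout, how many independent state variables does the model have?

b3 →Sf1  (Sf1: flow source, stroke at near end)
b2 →J1  (C1 outputs effort q/C1)
b0 →J2  (J1 effort already set via bond 2)
b1 →J3  (J2 effort already set via bond 0)
b5 →R1  (J2: bond 0 brought effort, rest push out)
b4 →I1  (J3 effort already set via bond 1)

2  (C1, I1 all integral)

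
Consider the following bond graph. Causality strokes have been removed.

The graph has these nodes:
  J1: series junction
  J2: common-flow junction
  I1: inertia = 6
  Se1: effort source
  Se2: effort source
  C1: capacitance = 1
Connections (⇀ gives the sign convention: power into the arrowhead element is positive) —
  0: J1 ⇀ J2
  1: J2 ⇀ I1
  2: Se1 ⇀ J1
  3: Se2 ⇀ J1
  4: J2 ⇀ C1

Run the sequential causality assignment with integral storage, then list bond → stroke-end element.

bond 2 |J1  (source Se1 imposes e)
bond 3 |J1  (Se2: effort source, stroke at far end)
bond 0 |J2  (J1 needs exactly one f-in)
bond 1 |I1  (I1 integral (f out))
bond 4 |J2  (J2: bond 1 brought flow, rest push out)

bond 0 stroke at J2
bond 1 stroke at I1
bond 2 stroke at J1
bond 3 stroke at J1
bond 4 stroke at J2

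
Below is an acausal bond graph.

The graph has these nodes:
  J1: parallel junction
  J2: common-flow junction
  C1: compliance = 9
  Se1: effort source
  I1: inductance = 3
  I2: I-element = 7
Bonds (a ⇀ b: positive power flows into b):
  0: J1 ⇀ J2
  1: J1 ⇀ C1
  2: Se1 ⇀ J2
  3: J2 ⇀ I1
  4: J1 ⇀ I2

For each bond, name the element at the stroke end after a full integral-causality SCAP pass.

bond 0 |J2
bond 1 |J1
bond 2 |J2
bond 3 |I1
bond 4 |I2

β2 stroke→J2  (source Se1 imposes e)
β1 stroke→J1  (C1 integral (e out))
β0 stroke→J2  (J1 effort already set via bond 1)
β4 stroke→I2  (J1 effort already set via bond 1)
β3 stroke→I1  (closing 1-jn rule on J2)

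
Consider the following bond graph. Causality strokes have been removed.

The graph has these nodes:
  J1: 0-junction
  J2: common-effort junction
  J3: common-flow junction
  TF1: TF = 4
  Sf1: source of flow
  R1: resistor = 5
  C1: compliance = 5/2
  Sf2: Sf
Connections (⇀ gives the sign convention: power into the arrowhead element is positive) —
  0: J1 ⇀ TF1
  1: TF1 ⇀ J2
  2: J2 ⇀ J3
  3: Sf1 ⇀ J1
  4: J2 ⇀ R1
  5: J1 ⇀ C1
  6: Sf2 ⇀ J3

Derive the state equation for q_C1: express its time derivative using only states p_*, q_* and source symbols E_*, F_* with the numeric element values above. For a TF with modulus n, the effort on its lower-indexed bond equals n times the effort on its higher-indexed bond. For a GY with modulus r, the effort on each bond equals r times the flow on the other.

dq_C1/dt = F_Sf1 - F_Sf2/4 - q_C1/200

bond 3 |Sf1  (Sf1 fixes flow; stroke at Sf1)
bond 6 |Sf2  (Sf2 fixes flow; stroke at Sf2)
bond 2 |J3  (common-f at J3 fixed by 6)
bond 5 |J1  (C1 outputs effort q/C1)
bond 0 |TF1  (J1 effort already set via bond 5)
bond 1 |J2  (TF1: transformer flips bond 0)
bond 4 |R1  (common-e at J2 fixed by 1)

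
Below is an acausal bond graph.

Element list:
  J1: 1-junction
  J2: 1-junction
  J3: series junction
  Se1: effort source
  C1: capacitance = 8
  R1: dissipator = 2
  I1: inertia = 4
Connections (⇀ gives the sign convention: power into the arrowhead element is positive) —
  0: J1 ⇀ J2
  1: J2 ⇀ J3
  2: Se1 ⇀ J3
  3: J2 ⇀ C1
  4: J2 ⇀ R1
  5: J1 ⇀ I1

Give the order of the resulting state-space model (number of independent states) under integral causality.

2  (C1, I1 all integral)

b2 →J3  (Se1 fixes effort; stroke away)
b1 →J2  (closing 1-jn rule on J3)
b3 →J2  (C1 integral (e out))
b5 →I1  (prefer integral on I1)
b0 →J1  (J1: bond 5 brought flow, rest push out)
b4 →J2  (1-jn J2 has f-setter on 0)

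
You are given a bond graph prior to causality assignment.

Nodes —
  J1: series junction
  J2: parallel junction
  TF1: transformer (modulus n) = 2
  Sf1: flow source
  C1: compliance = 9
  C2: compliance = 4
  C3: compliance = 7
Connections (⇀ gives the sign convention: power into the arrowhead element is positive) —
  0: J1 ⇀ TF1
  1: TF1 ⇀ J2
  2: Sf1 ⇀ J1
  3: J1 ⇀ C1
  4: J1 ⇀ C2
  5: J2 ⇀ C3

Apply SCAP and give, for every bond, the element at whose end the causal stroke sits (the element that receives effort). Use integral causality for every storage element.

β0 stroke at J1
β1 stroke at TF1
β2 stroke at Sf1
β3 stroke at J1
β4 stroke at J1
β5 stroke at J2

β2 stroke→Sf1  (source Sf1 imposes f)
β0 stroke→J1  (J1: bond 2 brought flow, rest push out)
β3 stroke→J1  (J1: bond 2 brought flow, rest push out)
β4 stroke→J1  (J1 flow already set via bond 2)
β1 stroke→TF1  (TF1: transformer flips bond 0)
β5 stroke→J2  (closing 0-jn rule on J2)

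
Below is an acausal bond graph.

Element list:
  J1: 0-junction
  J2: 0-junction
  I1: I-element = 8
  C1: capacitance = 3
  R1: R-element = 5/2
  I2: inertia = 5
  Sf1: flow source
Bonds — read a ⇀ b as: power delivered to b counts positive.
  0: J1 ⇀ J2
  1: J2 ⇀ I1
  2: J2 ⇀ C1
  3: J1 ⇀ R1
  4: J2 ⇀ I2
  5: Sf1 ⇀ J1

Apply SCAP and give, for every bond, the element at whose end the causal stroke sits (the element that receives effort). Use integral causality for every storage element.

#0 stroke→J1
#1 stroke→I1
#2 stroke→J2
#3 stroke→R1
#4 stroke→I2
#5 stroke→Sf1

#5 →Sf1  (Sf1 fixes flow; stroke at Sf1)
#1 →I1  (I1 integral (f out))
#2 →J2  (C1: C, integral causality)
#0 →J1  (J2 effort already set via bond 2)
#4 →I2  (J2 effort already set via bond 2)
#3 →R1  (0-jn J1 has e-setter on 0)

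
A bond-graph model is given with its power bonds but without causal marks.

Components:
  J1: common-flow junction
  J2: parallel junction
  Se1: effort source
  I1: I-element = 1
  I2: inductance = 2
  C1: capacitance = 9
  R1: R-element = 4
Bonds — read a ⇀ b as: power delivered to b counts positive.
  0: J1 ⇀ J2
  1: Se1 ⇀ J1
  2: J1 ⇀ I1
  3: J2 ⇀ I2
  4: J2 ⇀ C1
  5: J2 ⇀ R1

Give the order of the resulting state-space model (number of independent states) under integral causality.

3  (C1, I1, I2 all integral)

β1 stroke at J1  (Se1 fixes effort; stroke away)
β2 stroke at I1  (I1 outputs flow p/I1)
β0 stroke at J1  (common-f at J1 fixed by 2)
β3 stroke at I2  (I2 outputs flow p/I2)
β4 stroke at J2  (prefer integral on C1)
β5 stroke at R1  (0-jn J2 has e-setter on 4)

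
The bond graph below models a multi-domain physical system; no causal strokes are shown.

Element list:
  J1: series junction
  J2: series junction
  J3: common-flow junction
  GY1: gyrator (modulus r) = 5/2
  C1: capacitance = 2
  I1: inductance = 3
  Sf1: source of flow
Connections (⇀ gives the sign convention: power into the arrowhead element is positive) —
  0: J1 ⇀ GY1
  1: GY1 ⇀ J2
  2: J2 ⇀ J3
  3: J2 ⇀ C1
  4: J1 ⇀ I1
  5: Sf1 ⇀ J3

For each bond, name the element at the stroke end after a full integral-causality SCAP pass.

β0 |J1
β1 |J2
β2 |J3
β3 |J2
β4 |I1
β5 |Sf1

b5 |Sf1  (Sf1 fixes flow; stroke at Sf1)
b2 |J3  (J3: bond 5 brought flow, rest push out)
b1 |J2  (1-jn J2 has f-setter on 2)
b3 |J2  (J2 flow already set via bond 2)
b0 |J1  (through GY1, causality inverts; strokes same side of GY1)
b4 |I1  (J1 needs exactly one f-in)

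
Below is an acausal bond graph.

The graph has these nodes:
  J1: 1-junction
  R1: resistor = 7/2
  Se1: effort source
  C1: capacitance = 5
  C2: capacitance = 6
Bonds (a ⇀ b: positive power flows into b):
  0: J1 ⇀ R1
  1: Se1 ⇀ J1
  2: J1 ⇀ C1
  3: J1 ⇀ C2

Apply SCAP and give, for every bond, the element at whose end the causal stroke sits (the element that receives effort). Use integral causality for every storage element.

bond 1 stroke→J1  (Se1 (Se) sets effort on bond)
bond 2 stroke→J1  (C1 integral (e out))
bond 3 stroke→J1  (C2: C, integral causality)
bond 0 stroke→R1  (closing 1-jn rule on J1)

#0 stroke→R1
#1 stroke→J1
#2 stroke→J1
#3 stroke→J1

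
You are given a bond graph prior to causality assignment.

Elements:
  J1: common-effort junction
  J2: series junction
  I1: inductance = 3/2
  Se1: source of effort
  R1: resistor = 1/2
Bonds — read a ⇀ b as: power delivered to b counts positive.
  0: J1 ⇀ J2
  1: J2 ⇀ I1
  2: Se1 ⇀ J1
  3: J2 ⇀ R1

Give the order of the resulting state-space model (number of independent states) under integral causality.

bond 2 stroke→J1  (Se1 fixes effort; stroke away)
bond 0 stroke→J2  (common-e at J1 fixed by 2)
bond 1 stroke→I1  (prefer integral on I1)
bond 3 stroke→J2  (common-f at J2 fixed by 1)

1  (I1 all integral)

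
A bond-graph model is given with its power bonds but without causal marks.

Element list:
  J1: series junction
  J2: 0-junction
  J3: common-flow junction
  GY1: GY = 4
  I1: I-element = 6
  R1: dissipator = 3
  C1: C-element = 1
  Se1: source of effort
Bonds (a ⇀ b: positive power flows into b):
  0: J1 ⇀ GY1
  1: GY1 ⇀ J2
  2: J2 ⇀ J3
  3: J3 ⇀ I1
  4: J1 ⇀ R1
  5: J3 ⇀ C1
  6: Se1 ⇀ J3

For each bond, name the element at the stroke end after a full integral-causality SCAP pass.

#0 stroke→J1
#1 stroke→J2
#2 stroke→J3
#3 stroke→I1
#4 stroke→R1
#5 stroke→J3
#6 stroke→J3

#6 stroke→J3  (source Se1 imposes e)
#3 stroke→I1  (prefer integral on I1)
#2 stroke→J3  (J3 flow already set via bond 3)
#5 stroke→J3  (J3: bond 3 brought flow, rest push out)
#1 stroke→J2  (only one effort-in slot at J2)
#0 stroke→J1  (GY GY1: same side as bond 1)
#4 stroke→R1  (J1 needs exactly one f-in)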